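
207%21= 18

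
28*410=11480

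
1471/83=17  +  60/83 = 17.72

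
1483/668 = 1483/668=2.22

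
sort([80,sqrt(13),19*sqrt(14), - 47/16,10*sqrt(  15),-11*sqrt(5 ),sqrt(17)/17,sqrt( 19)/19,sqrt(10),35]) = [-11*sqrt(5), - 47/16, sqrt( 19)/19,sqrt(17)/17,sqrt( 10) , sqrt ( 13),35, 10 * sqrt(15),19 * sqrt(14), 80]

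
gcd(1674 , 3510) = 54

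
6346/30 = 3173/15 = 211.53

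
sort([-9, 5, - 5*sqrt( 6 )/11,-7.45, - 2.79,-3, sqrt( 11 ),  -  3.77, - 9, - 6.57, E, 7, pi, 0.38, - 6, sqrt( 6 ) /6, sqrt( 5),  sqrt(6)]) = [-9,-9,-7.45, - 6.57,-6, - 3.77,-3,  -  2.79,-5*sqrt(6 ) /11,0.38,sqrt (6 ) /6, sqrt( 5 ), sqrt( 6 ),  E, pi, sqrt ( 11), 5,  7]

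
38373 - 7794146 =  - 7755773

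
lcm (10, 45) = 90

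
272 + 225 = 497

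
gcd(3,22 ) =1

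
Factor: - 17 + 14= -3^1 = - 3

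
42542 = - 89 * ( -478)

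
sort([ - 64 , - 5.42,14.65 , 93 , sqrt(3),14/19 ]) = [-64,- 5.42, 14/19,sqrt(3),  14.65, 93 ] 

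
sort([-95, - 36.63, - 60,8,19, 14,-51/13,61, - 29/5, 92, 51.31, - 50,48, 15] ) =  [  -  95,-60,  -  50 ,-36.63,-29/5, -51/13,8,14, 15,19, 48,51.31,61 , 92]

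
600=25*24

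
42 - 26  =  16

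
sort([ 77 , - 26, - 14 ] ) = [ - 26, - 14,  77]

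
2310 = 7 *330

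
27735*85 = 2357475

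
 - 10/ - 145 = 2/29 = 0.07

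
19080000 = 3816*5000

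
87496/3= 29165 + 1/3 = 29165.33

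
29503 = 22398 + 7105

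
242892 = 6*40482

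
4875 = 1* 4875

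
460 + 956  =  1416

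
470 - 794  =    -  324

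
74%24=2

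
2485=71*35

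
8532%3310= 1912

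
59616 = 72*828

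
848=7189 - 6341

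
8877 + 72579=81456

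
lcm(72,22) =792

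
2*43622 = 87244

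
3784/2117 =1 + 1667/2117  =  1.79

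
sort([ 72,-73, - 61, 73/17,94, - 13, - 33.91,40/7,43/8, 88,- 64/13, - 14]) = [ - 73, - 61,  -  33.91, - 14,- 13, -64/13, 73/17 , 43/8, 40/7,72,88,  94]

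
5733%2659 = 415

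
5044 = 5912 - 868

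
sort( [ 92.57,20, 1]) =[1,20,92.57] 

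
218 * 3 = 654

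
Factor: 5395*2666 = 14383070 = 2^1*5^1*13^1 * 31^1 * 43^1*83^1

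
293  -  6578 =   -  6285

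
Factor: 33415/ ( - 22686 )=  - 2^( - 1 )*3^(-1) * 5^1*19^( - 1)*41^1*163^1*199^(-1 ) 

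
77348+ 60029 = 137377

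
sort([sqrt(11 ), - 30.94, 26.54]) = [ - 30.94, sqrt( 11), 26.54] 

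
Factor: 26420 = 2^2*5^1*1321^1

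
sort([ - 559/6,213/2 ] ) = [ - 559/6, 213/2 ]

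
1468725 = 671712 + 797013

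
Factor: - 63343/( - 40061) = 59^( - 1)*97^( - 1 )*9049^1= 9049/5723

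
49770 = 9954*5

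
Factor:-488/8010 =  - 244/4005 = -  2^2*3^( - 2 )*5^( - 1)*61^1*89^( - 1) 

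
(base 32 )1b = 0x2b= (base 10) 43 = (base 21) 21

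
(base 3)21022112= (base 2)1010011010101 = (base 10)5333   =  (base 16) 14D5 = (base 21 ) c1k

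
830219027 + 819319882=1649538909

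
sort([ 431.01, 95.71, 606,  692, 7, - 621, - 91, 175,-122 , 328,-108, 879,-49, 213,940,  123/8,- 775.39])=[-775.39, - 621,-122, - 108, - 91,-49,7, 123/8  ,  95.71  ,  175, 213, 328 , 431.01, 606, 692 , 879, 940 ] 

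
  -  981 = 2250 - 3231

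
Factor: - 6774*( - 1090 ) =7383660 = 2^2 *3^1*5^1*109^1*1129^1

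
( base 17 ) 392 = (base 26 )1d8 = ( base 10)1022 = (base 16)3fe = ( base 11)84a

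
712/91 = 7 + 75/91=7.82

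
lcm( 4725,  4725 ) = 4725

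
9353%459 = 173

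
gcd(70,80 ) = 10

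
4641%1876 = 889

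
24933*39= 972387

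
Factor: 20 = 2^2*5^1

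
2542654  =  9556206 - 7013552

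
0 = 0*157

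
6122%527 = 325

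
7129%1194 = 1159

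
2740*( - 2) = -5480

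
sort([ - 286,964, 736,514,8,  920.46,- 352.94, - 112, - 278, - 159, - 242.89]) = [ - 352.94, - 286, - 278,- 242.89, - 159, - 112,8, 514, 736, 920.46,964 ]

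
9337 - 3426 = 5911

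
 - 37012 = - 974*38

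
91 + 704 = 795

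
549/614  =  549/614= 0.89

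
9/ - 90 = -1/10 = - 0.10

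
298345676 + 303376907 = 601722583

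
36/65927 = 36/65927 =0.00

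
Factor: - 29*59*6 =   -  2^1*3^1*29^1* 59^1 = - 10266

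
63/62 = 1 + 1/62 = 1.02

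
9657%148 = 37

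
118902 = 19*6258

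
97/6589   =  97/6589 = 0.01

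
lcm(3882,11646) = 11646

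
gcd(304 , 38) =38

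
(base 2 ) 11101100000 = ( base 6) 12424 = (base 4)131200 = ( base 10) 1888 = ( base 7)5335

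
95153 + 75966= 171119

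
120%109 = 11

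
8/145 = 8/145  =  0.06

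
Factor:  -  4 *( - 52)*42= 2^5*3^1*7^1*13^1 = 8736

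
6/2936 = 3/1468= 0.00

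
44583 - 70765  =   - 26182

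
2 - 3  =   - 1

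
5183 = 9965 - 4782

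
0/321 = 0= 0.00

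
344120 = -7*( - 49160) 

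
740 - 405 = 335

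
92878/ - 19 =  - 4889 + 13/19 = - 4888.32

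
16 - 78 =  - 62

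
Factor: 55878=2^1*3^1*67^1 * 139^1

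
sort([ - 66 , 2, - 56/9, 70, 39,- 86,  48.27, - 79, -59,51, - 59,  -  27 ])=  [ - 86, - 79, - 66, - 59 , - 59,-27,  -  56/9, 2,39, 48.27, 51,70]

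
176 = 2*88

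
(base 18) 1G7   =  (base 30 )kj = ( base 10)619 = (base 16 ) 26B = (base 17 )227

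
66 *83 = 5478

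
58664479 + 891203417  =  949867896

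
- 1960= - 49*40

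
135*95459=12886965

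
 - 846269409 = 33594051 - 879863460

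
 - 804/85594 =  - 402/42797=- 0.01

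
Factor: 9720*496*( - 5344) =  - 2^12*3^5*5^1*31^1 *167^1 = - 25764065280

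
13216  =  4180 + 9036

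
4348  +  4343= 8691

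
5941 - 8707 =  - 2766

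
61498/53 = 61498/53 = 1160.34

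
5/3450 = 1/690 = 0.00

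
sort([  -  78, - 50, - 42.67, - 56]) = [ - 78, - 56, - 50, - 42.67] 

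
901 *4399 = 3963499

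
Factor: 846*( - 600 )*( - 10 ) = 5076000  =  2^5 * 3^3 * 5^3*47^1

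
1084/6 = 180+ 2/3=180.67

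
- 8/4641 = -8/4641=-0.00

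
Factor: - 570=-2^1*3^1*5^1*19^1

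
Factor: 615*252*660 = 2^4 * 3^4*5^2*7^1 * 11^1*41^1 = 102286800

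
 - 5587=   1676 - 7263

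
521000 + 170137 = 691137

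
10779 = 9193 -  - 1586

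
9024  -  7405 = 1619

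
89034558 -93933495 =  - 4898937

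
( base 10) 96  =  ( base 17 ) 5b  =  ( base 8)140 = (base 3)10120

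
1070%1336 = 1070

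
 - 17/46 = - 1 + 29/46 =- 0.37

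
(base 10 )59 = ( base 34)1p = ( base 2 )111011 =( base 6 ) 135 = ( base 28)23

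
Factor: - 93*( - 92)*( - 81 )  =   - 693036 = - 2^2*3^5*23^1*31^1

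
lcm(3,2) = 6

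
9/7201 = 9/7201 = 0.00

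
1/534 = 1/534 = 0.00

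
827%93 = 83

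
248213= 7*35459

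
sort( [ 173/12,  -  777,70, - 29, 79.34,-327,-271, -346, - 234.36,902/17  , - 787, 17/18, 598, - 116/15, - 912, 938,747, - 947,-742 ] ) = [ - 947 ,  -  912, - 787,-777,  -  742, - 346, - 327, - 271,  -  234.36 , -29, - 116/15, 17/18, 173/12,902/17,70,  79.34, 598,747, 938]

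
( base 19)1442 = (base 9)12442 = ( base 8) 20275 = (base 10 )8381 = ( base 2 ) 10000010111101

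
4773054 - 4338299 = 434755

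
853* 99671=85019363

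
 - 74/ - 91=74/91 = 0.81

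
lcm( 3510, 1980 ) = 77220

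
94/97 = 94/97 = 0.97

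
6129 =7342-1213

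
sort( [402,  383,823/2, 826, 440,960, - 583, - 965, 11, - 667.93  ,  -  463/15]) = [ - 965, - 667.93, - 583, - 463/15,11 , 383,402,823/2, 440, 826,960 ] 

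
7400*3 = 22200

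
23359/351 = 66 +193/351 =66.55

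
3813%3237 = 576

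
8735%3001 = 2733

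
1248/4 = 312= 312.00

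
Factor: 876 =2^2*3^1 * 73^1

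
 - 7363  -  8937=-16300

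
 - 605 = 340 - 945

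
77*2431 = 187187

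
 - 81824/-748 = 109 + 73/187 = 109.39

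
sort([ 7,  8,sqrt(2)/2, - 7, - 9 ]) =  [ - 9, - 7,sqrt( 2 )/2,7, 8]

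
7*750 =5250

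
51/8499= 17/2833=0.01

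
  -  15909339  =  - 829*19191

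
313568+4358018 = 4671586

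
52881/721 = 73+248/721 =73.34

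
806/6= 134 +1/3 = 134.33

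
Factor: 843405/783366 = 2^( - 1)* 5^1*59^1*137^(-1) = 295/274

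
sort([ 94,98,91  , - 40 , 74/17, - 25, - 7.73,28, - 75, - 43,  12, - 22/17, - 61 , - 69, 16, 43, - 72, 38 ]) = [ - 75,  -  72,-69, - 61,  -  43, -40,- 25, - 7.73 , - 22/17,74/17,12, 16, 28 , 38, 43,91, 94,  98 ]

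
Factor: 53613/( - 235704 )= - 111/488= - 2^(-3 )*3^1*37^1*61^( - 1 ) 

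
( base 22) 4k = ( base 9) 130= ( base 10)108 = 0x6c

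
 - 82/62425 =-1 + 62343/62425 =-  0.00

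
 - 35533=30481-66014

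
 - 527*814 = -428978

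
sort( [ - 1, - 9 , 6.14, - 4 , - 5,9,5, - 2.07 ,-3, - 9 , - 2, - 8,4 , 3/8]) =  [ - 9,  -  9 , - 8, - 5, - 4, - 3, - 2.07,-2 , -1,3/8 , 4 , 5 , 6.14, 9 ]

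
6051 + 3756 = 9807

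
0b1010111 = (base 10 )87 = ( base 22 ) 3l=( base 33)2L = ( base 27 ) 36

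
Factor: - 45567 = - 3^2 * 61^1 * 83^1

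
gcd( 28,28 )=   28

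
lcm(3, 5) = 15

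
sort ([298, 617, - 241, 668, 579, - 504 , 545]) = [-504, - 241,298 , 545,  579, 617, 668]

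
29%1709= 29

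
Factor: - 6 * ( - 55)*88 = 2^4* 3^1*5^1*11^2 = 29040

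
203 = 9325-9122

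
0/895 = 0 = 0.00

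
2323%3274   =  2323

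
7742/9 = 860 + 2/9 =860.22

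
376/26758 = 188/13379 =0.01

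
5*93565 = 467825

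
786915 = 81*9715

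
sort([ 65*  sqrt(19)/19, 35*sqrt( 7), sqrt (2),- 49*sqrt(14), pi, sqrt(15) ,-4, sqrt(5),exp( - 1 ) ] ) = [ - 49*sqrt(14), - 4, exp(-1 ),sqrt(2 )  ,  sqrt(5), pi,sqrt( 15 ),65 * sqrt(19)/19 , 35*sqrt(7)] 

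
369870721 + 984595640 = 1354466361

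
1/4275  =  1/4275 =0.00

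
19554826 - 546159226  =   - 526604400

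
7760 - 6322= 1438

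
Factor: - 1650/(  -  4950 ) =3^(-1 )= 1/3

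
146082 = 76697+69385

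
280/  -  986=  - 140/493 = - 0.28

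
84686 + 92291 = 176977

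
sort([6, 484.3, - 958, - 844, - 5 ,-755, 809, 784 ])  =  [ - 958,-844,-755, - 5, 6,484.3,784,809]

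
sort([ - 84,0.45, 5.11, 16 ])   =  [-84 , 0.45,5.11, 16 ] 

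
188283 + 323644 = 511927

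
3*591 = 1773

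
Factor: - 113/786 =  - 2^(  -  1)*3^(- 1)*113^1*131^(-1)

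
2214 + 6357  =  8571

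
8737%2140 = 177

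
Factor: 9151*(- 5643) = - 51639093 = - 3^3*11^1*19^1*9151^1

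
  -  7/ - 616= 1/88 = 0.01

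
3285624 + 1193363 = 4478987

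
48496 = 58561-10065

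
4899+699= 5598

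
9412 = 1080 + 8332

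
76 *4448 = 338048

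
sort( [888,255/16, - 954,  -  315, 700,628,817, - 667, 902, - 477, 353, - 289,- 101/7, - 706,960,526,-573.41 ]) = [ - 954, -706 , - 667, - 573.41, - 477, - 315, - 289, - 101/7,255/16 , 353, 526,628,  700,817, 888, 902 , 960]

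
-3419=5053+  -  8472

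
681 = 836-155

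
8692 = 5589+3103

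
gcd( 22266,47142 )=18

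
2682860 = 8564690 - 5881830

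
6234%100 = 34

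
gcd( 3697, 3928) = 1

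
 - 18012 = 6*(-3002) 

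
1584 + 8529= 10113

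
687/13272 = 229/4424 = 0.05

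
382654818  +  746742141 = 1129396959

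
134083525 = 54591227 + 79492298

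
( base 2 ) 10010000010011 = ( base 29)asd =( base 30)A7P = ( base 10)9235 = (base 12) 5417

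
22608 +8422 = 31030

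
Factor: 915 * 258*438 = 103398660 = 2^2 *3^3*5^1* 43^1*61^1*73^1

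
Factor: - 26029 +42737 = 2^2*4177^1  =  16708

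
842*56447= 47528374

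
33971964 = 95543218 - 61571254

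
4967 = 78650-73683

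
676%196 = 88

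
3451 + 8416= 11867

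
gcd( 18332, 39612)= 4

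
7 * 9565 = 66955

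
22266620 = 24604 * 905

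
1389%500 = 389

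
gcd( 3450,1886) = 46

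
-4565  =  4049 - 8614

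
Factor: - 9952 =-2^5*311^1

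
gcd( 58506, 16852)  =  2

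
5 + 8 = 13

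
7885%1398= 895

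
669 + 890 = 1559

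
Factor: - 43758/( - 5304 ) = 2^(  -  2 )*3^1 * 11^1 = 33/4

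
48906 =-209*(-234)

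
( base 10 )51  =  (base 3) 1220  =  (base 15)36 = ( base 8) 63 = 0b110011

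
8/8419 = 8/8419=0.00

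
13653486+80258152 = 93911638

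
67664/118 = 573 + 25/59 = 573.42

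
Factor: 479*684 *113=37022868 =2^2*3^2*19^1*113^1*479^1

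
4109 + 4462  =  8571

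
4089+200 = 4289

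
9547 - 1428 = 8119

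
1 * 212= 212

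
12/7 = 12/7 = 1.71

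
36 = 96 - 60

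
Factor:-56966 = -2^1*7^1*13^1*313^1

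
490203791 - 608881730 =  - 118677939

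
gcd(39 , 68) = 1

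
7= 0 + 7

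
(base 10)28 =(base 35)S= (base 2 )11100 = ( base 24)14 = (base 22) 16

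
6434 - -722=7156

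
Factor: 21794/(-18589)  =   -2^1*17^1*29^( - 1) =- 34/29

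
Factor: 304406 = 2^1*152203^1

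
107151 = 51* 2101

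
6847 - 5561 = 1286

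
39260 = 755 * 52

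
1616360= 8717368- 7101008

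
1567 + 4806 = 6373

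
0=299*0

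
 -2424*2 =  - 4848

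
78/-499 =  - 1+421/499 = -0.16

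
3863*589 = 2275307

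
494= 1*494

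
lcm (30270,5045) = 30270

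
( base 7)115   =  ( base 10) 61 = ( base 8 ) 75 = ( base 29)23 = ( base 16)3d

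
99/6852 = 33/2284=0.01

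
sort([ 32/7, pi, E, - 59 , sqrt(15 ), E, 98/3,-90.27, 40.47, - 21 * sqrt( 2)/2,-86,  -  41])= [ - 90.27, - 86,  -  59,  -  41, - 21*sqrt( 2)/2, E, E, pi, sqrt(  15),32/7, 98/3,40.47]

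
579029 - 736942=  - 157913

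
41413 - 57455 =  - 16042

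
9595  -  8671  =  924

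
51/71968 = 51/71968 = 0.00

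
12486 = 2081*6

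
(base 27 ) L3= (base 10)570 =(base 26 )lo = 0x23a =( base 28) KA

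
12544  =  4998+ 7546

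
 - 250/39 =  - 250/39 = -6.41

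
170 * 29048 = 4938160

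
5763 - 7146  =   - 1383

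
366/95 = 3 + 81/95 = 3.85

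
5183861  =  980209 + 4203652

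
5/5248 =5/5248= 0.00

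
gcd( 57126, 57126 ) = 57126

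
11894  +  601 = 12495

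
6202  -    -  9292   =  15494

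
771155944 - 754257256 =16898688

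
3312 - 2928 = 384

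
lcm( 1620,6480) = 6480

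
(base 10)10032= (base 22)kg0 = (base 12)5980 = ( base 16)2730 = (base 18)1CH6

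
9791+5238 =15029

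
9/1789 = 9/1789= 0.01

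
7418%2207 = 797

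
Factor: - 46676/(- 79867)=2^2*7^1* 1667^1*79867^( - 1 )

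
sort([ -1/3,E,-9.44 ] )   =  [-9.44 ,- 1/3,E ] 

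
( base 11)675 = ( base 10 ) 808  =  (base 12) 574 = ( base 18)28G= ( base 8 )1450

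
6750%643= 320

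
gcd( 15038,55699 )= 73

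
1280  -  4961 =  - 3681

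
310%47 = 28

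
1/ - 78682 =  - 1 + 78681/78682 = - 0.00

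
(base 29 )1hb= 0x541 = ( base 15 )5ea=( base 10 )1345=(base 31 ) 1cc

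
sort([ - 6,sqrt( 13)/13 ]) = [- 6, sqrt( 13) /13] 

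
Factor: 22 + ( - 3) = 19 = 19^1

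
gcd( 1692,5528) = 4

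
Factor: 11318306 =2^1 * 61^1*113^1*821^1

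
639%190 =69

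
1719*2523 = 4337037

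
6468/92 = 70 + 7/23 = 70.30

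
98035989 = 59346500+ 38689489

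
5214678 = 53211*98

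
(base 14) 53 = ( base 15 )4d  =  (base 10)73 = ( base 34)25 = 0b1001001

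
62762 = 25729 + 37033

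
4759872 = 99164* 48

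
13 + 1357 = 1370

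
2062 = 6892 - 4830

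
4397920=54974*80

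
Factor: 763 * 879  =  670677 = 3^1*7^1*109^1*293^1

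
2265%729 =78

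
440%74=70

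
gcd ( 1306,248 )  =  2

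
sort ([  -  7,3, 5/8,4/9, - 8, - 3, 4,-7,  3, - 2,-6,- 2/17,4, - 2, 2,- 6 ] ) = [  -  8, - 7, - 7, - 6, - 6, - 3 , - 2, - 2 , - 2/17,4/9,5/8, 2, 3,  3, 4 , 4]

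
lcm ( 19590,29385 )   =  58770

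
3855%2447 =1408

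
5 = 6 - 1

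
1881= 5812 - 3931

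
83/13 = 83/13  =  6.38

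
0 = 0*92043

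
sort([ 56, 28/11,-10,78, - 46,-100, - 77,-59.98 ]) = [ - 100, - 77,  -  59.98,  -  46, - 10,28/11,56, 78]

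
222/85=222/85 = 2.61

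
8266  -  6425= 1841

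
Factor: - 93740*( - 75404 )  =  7068370960  =  2^4 * 5^1*7^1*43^1*109^1*2693^1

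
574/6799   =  574/6799=0.08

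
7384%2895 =1594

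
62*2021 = 125302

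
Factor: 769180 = 2^2*5^1*38459^1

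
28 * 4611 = 129108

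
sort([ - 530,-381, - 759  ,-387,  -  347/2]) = [ - 759, - 530,  -  387,  -  381, - 347/2] 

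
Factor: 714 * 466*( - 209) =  - 2^2 * 3^1 * 7^1 * 11^1*17^1*19^1*233^1  =  -69539316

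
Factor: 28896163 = 2713^1 * 10651^1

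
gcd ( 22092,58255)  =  1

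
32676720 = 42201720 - 9525000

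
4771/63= 75 + 46/63=75.73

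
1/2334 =1/2334 = 0.00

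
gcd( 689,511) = 1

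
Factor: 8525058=2^1*3^1*17^1 * 83579^1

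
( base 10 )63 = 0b111111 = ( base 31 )21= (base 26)2B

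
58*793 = 45994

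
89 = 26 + 63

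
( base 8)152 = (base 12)8A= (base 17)64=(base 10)106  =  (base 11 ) 97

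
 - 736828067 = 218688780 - 955516847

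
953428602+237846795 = 1191275397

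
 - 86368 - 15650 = -102018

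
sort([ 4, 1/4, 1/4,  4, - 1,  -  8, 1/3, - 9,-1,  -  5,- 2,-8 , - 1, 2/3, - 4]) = [ -9, - 8, - 8, -5,-4, - 2,- 1, -1, - 1,  1/4 , 1/4,1/3,2/3, 4, 4 ]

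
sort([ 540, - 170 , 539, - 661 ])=[  -  661, - 170, 539,540 ] 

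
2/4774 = 1/2387= 0.00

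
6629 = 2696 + 3933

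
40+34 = 74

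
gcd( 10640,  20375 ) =5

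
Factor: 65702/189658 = 247/713 = 13^1*19^1*  23^(-1)*31^( - 1 )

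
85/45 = 1 + 8/9  =  1.89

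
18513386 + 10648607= 29161993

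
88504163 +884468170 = 972972333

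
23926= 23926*1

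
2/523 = 2/523 = 0.00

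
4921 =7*703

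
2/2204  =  1/1102 = 0.00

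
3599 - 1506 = 2093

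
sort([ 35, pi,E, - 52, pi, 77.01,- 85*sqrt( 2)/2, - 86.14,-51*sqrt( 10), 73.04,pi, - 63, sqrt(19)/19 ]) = [ - 51*sqrt(10), - 86.14, - 63, - 85*sqrt(2 ) /2, - 52,sqrt (19)/19, E, pi, pi, pi, 35, 73.04 , 77.01 ]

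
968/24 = 40 + 1/3 =40.33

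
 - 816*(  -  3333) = 2719728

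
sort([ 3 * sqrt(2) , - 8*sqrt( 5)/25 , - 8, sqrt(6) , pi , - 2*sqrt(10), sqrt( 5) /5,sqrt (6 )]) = [ - 8, - 2*sqrt ( 10 ), - 8*sqrt(5) /25, sqrt( 5)/5, sqrt(6 ),sqrt(6),  pi,3*sqrt (2)]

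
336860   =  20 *16843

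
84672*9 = 762048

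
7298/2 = 3649 = 3649.00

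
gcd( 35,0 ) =35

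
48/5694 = 8/949 = 0.01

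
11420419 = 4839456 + 6580963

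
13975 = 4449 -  - 9526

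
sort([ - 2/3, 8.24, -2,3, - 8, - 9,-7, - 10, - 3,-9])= [ - 10, - 9, - 9, - 8,  -  7,  -  3,-2, - 2/3,3,8.24]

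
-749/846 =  - 749/846 = - 0.89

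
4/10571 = 4/10571= 0.00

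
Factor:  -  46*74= - 2^2*23^1*37^1 = - 3404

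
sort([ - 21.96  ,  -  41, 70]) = [- 41, - 21.96 , 70]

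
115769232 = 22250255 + 93518977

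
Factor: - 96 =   -  2^5 * 3^1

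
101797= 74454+27343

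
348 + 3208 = 3556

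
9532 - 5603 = 3929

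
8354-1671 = 6683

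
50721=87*583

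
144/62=72/31 = 2.32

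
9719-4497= 5222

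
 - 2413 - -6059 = 3646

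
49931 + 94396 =144327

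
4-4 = 0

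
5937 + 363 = 6300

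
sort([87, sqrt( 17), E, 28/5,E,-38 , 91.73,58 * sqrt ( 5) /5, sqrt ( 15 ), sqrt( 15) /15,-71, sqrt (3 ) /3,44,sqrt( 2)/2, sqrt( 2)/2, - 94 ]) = [-94,-71, - 38, sqrt( 15) /15, sqrt( 3 ) /3, sqrt( 2)/2, sqrt(2) /2,  E, E, sqrt( 15), sqrt( 17 ),28/5,58*sqrt( 5) /5, 44,87,91.73 ]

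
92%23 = 0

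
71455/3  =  23818 + 1/3 =23818.33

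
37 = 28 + 9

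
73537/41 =73537/41 = 1793.59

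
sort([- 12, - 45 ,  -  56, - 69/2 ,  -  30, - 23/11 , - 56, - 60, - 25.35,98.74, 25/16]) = [ - 60, - 56, - 56, -45, - 69/2 , - 30,  -  25.35 , - 12 , - 23/11,25/16, 98.74]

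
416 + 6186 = 6602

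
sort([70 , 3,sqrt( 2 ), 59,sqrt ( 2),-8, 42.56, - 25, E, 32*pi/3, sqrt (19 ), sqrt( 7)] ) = [ - 25,-8,sqrt( 2 ),sqrt( 2),sqrt( 7 ),E,3,sqrt ( 19 ),32*pi/3,42.56,59,70]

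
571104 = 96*5949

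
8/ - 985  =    -  8/985 =- 0.01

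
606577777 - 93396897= 513180880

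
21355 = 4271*5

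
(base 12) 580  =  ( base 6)3440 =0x330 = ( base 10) 816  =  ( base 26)15A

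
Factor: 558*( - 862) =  - 2^2*3^2*31^1*431^1 = - 480996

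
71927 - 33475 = 38452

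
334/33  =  10 + 4/33 = 10.12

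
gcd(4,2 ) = 2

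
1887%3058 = 1887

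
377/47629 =377/47629  =  0.01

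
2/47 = 2/47  =  0.04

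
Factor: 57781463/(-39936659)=-7^ ( - 1)*2963^1*19501^1 * 5705237^(-1 ) 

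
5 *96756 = 483780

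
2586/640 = 4 + 13/320  =  4.04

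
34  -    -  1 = 35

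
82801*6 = 496806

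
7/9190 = 7/9190 = 0.00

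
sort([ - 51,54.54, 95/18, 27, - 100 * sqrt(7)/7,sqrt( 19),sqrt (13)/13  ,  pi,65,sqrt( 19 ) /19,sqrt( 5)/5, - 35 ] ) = [ - 51, - 100*sqrt(7)/7, - 35 , sqrt( 19)/19,sqrt ( 13)/13, sqrt(5 ) /5,pi,sqrt( 19 ),95/18,  27,  54.54 , 65]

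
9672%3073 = 453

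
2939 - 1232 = 1707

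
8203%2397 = 1012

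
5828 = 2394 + 3434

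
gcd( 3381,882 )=147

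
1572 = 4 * 393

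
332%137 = 58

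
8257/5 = 8257/5  =  1651.40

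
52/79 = 52/79  =  0.66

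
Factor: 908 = 2^2*227^1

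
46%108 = 46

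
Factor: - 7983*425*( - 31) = 3^2*5^2*17^1*31^1 * 887^1= 105176025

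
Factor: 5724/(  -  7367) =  - 108/139 = - 2^2*3^3*139^(-1)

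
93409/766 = 93409/766=121.94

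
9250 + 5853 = 15103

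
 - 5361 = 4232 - 9593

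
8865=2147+6718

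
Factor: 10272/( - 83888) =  - 6/49 =- 2^1* 3^1*7^( - 2) 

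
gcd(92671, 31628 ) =1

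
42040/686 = 21020/343  =  61.28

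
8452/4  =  2113 = 2113.00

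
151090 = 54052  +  97038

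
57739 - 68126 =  - 10387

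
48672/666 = 2704/37=73.08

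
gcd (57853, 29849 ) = 1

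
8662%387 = 148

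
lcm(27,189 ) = 189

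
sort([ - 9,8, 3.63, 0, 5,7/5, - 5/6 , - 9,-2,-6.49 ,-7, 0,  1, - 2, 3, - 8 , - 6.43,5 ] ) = [  -  9 ,-9, - 8, - 7,-6.49 , - 6.43, - 2, - 2,-5/6,  0, 0,1,7/5, 3, 3.63,5 , 5,  8]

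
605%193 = 26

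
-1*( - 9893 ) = 9893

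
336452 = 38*8854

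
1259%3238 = 1259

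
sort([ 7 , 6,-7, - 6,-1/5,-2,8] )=[ - 7,-6, - 2, - 1/5,6,7, 8]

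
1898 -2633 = -735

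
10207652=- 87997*( -116) 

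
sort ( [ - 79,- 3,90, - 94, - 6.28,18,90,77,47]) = [ - 94,  -  79, - 6.28, - 3, 18,47,77,90,90 ] 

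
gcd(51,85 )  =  17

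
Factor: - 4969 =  - 4969^1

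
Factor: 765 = 3^2*5^1*17^1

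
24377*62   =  1511374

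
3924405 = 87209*45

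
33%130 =33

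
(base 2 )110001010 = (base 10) 394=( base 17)163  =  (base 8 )612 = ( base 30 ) D4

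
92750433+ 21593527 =114343960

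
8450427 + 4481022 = 12931449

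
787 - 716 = 71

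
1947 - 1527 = 420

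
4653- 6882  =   - 2229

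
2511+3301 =5812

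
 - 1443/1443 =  - 1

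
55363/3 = 55363/3 = 18454.33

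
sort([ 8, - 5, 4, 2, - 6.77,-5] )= [ - 6.77,  -  5, - 5, 2,4  ,  8] 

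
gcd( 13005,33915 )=255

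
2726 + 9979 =12705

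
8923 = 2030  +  6893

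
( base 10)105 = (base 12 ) 89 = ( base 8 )151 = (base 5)410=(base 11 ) 96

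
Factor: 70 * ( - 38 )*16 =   -  2^6* 5^1 * 7^1*19^1=-  42560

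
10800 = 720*15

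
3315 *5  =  16575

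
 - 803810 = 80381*(  -  10) 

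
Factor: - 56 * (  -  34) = 1904 = 2^4*7^1*17^1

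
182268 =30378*6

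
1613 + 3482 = 5095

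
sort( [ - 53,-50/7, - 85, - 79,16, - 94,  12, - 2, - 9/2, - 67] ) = [-94, - 85 , - 79 , - 67, - 53, - 50/7, - 9/2 , - 2,12,16 ]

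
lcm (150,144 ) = 3600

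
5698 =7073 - 1375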